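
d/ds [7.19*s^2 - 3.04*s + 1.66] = 14.38*s - 3.04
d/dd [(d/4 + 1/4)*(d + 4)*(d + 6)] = 3*d^2/4 + 11*d/2 + 17/2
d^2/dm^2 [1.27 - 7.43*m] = 0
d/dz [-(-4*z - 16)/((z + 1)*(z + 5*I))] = 4*(-(z + 1)*(z + 4) + (z + 1)*(z + 5*I) - (z + 4)*(z + 5*I))/((z + 1)^2*(z + 5*I)^2)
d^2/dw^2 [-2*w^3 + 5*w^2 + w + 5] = 10 - 12*w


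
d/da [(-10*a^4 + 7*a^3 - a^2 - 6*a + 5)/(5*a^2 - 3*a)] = (-100*a^5 + 125*a^4 - 42*a^3 + 33*a^2 - 50*a + 15)/(a^2*(25*a^2 - 30*a + 9))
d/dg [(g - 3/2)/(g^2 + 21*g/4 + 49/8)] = 64*(-g^2 + 3*g + 14)/(64*g^4 + 672*g^3 + 2548*g^2 + 4116*g + 2401)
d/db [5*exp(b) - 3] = 5*exp(b)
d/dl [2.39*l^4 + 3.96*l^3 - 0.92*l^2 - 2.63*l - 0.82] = 9.56*l^3 + 11.88*l^2 - 1.84*l - 2.63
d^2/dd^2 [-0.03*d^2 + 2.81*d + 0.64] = -0.0600000000000000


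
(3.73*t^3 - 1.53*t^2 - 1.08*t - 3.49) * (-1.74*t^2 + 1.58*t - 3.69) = -6.4902*t^5 + 8.5556*t^4 - 14.3019*t^3 + 10.0119*t^2 - 1.529*t + 12.8781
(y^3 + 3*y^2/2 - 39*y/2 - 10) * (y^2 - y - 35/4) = y^5 + y^4/2 - 119*y^3/4 - 29*y^2/8 + 1445*y/8 + 175/2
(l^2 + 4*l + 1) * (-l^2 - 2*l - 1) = -l^4 - 6*l^3 - 10*l^2 - 6*l - 1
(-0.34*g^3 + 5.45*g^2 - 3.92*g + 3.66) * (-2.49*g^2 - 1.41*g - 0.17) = 0.8466*g^5 - 13.0911*g^4 + 2.1341*g^3 - 4.5127*g^2 - 4.4942*g - 0.6222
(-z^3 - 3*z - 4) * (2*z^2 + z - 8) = -2*z^5 - z^4 + 2*z^3 - 11*z^2 + 20*z + 32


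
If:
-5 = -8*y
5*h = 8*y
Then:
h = 1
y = 5/8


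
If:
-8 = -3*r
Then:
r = 8/3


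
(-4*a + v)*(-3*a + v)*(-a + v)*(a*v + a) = -12*a^4*v - 12*a^4 + 19*a^3*v^2 + 19*a^3*v - 8*a^2*v^3 - 8*a^2*v^2 + a*v^4 + a*v^3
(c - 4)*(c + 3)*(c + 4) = c^3 + 3*c^2 - 16*c - 48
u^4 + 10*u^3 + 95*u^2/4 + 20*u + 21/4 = (u + 1/2)*(u + 1)*(u + 3/2)*(u + 7)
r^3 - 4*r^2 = r^2*(r - 4)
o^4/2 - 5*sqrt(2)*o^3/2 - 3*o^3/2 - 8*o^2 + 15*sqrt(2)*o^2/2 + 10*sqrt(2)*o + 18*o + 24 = (o/2 + sqrt(2)/2)*(o - 4)*(o + 1)*(o - 6*sqrt(2))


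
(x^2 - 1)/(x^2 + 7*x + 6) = (x - 1)/(x + 6)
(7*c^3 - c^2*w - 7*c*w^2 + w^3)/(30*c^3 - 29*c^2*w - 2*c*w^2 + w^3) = (-7*c^2 - 6*c*w + w^2)/(-30*c^2 - c*w + w^2)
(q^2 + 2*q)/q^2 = (q + 2)/q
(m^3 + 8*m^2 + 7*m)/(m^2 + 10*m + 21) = m*(m + 1)/(m + 3)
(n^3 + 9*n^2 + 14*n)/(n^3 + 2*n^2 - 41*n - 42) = n*(n + 2)/(n^2 - 5*n - 6)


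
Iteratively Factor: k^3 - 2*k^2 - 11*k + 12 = (k + 3)*(k^2 - 5*k + 4) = (k - 1)*(k + 3)*(k - 4)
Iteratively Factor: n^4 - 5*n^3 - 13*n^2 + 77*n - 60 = (n - 5)*(n^3 - 13*n + 12) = (n - 5)*(n - 3)*(n^2 + 3*n - 4) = (n - 5)*(n - 3)*(n + 4)*(n - 1)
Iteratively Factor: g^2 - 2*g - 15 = (g - 5)*(g + 3)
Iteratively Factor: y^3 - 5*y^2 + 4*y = (y)*(y^2 - 5*y + 4) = y*(y - 1)*(y - 4)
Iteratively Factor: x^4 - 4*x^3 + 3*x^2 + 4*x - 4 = (x - 2)*(x^3 - 2*x^2 - x + 2) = (x - 2)*(x - 1)*(x^2 - x - 2) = (x - 2)^2*(x - 1)*(x + 1)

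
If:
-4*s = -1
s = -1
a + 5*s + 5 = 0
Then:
No Solution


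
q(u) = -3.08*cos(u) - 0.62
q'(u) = 3.08*sin(u)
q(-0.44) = -3.41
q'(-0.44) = -1.31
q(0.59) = -3.18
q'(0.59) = 1.71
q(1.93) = 0.46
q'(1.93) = 2.88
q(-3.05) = 2.45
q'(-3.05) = -0.28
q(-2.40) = 1.65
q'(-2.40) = -2.08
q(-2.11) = 0.96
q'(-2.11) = -2.64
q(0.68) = -3.01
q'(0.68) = 1.94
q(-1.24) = -1.62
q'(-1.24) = -2.91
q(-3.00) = 2.43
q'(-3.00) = -0.43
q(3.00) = 2.43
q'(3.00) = 0.43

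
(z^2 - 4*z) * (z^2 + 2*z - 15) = z^4 - 2*z^3 - 23*z^2 + 60*z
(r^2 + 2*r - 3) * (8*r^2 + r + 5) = 8*r^4 + 17*r^3 - 17*r^2 + 7*r - 15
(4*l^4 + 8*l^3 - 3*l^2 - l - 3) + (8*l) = 4*l^4 + 8*l^3 - 3*l^2 + 7*l - 3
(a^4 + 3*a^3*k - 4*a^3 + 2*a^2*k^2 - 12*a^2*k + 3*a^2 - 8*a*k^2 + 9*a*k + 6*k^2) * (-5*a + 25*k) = -5*a^5 + 10*a^4*k + 20*a^4 + 65*a^3*k^2 - 40*a^3*k - 15*a^3 + 50*a^2*k^3 - 260*a^2*k^2 + 30*a^2*k - 200*a*k^3 + 195*a*k^2 + 150*k^3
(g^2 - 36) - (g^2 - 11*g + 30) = 11*g - 66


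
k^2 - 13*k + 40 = (k - 8)*(k - 5)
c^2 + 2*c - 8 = (c - 2)*(c + 4)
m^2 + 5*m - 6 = (m - 1)*(m + 6)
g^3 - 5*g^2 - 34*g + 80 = (g - 8)*(g - 2)*(g + 5)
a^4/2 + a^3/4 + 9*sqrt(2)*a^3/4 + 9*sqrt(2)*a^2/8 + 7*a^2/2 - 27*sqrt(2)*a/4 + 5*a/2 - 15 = (a/2 + 1)*(a - 3/2)*(a + 2*sqrt(2))*(a + 5*sqrt(2)/2)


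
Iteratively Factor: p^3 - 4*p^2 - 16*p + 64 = (p + 4)*(p^2 - 8*p + 16) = (p - 4)*(p + 4)*(p - 4)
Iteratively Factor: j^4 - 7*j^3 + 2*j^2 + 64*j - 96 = (j - 4)*(j^3 - 3*j^2 - 10*j + 24) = (j - 4)*(j - 2)*(j^2 - j - 12) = (j - 4)*(j - 2)*(j + 3)*(j - 4)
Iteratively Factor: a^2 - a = (a - 1)*(a)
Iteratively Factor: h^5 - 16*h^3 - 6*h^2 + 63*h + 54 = (h - 3)*(h^4 + 3*h^3 - 7*h^2 - 27*h - 18) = (h - 3)^2*(h^3 + 6*h^2 + 11*h + 6) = (h - 3)^2*(h + 2)*(h^2 + 4*h + 3) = (h - 3)^2*(h + 2)*(h + 3)*(h + 1)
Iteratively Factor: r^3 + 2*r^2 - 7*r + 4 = (r - 1)*(r^2 + 3*r - 4) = (r - 1)^2*(r + 4)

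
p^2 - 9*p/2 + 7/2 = (p - 7/2)*(p - 1)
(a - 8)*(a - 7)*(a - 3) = a^3 - 18*a^2 + 101*a - 168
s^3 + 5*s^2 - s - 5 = (s - 1)*(s + 1)*(s + 5)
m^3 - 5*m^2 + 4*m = m*(m - 4)*(m - 1)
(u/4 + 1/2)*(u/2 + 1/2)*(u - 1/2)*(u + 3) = u^4/8 + 11*u^3/16 + u^2 + u/16 - 3/8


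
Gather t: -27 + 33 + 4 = 10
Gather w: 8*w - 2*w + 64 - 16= 6*w + 48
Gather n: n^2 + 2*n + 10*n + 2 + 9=n^2 + 12*n + 11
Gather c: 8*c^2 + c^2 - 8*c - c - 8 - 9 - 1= 9*c^2 - 9*c - 18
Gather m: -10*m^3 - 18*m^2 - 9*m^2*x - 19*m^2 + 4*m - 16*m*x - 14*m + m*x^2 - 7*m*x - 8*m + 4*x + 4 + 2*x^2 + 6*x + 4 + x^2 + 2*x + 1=-10*m^3 + m^2*(-9*x - 37) + m*(x^2 - 23*x - 18) + 3*x^2 + 12*x + 9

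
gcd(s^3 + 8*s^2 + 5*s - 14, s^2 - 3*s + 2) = s - 1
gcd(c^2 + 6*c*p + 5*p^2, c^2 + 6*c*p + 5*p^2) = c^2 + 6*c*p + 5*p^2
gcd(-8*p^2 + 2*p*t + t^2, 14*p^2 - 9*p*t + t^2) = 2*p - t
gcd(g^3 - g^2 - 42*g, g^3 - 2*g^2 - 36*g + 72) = g + 6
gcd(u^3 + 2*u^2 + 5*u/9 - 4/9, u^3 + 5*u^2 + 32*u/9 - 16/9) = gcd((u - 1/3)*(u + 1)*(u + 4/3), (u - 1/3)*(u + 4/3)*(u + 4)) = u^2 + u - 4/9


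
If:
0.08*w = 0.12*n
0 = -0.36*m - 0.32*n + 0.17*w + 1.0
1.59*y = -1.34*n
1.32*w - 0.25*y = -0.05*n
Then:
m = 2.78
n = 0.00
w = 0.00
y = 0.00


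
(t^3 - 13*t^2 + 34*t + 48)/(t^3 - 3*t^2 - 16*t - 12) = (t - 8)/(t + 2)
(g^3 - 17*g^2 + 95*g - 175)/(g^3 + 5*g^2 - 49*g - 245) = (g^2 - 10*g + 25)/(g^2 + 12*g + 35)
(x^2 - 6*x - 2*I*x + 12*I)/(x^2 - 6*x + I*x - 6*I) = (x - 2*I)/(x + I)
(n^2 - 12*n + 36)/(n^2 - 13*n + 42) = (n - 6)/(n - 7)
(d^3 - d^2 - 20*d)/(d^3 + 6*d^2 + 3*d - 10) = d*(d^2 - d - 20)/(d^3 + 6*d^2 + 3*d - 10)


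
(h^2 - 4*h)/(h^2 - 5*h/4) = 4*(h - 4)/(4*h - 5)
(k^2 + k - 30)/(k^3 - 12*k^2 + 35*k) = (k + 6)/(k*(k - 7))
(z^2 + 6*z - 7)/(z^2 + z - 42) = (z - 1)/(z - 6)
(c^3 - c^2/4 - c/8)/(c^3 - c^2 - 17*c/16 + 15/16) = 2*c*(8*c^2 - 2*c - 1)/(16*c^3 - 16*c^2 - 17*c + 15)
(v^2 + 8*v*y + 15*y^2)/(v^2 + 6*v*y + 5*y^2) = (v + 3*y)/(v + y)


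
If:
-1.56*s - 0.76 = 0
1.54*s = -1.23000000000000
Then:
No Solution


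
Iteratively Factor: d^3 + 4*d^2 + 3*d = (d)*(d^2 + 4*d + 3) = d*(d + 3)*(d + 1)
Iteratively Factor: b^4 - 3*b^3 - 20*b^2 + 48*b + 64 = (b - 4)*(b^3 + b^2 - 16*b - 16) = (b - 4)*(b + 1)*(b^2 - 16) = (b - 4)^2*(b + 1)*(b + 4)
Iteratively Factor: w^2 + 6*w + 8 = (w + 4)*(w + 2)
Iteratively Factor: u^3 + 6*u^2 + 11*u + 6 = (u + 1)*(u^2 + 5*u + 6) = (u + 1)*(u + 2)*(u + 3)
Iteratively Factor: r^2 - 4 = (r - 2)*(r + 2)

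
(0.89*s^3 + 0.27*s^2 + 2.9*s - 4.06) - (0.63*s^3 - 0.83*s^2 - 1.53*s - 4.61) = 0.26*s^3 + 1.1*s^2 + 4.43*s + 0.550000000000001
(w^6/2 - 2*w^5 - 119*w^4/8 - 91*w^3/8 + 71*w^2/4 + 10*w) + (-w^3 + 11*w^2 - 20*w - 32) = w^6/2 - 2*w^5 - 119*w^4/8 - 99*w^3/8 + 115*w^2/4 - 10*w - 32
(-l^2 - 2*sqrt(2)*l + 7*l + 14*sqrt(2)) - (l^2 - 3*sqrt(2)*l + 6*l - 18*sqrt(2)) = -2*l^2 + l + sqrt(2)*l + 32*sqrt(2)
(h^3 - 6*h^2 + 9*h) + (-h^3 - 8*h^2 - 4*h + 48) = -14*h^2 + 5*h + 48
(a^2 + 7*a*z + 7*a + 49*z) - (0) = a^2 + 7*a*z + 7*a + 49*z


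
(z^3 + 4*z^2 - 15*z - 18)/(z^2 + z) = z + 3 - 18/z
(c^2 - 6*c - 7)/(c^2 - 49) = (c + 1)/(c + 7)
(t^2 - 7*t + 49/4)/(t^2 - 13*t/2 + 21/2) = (t - 7/2)/(t - 3)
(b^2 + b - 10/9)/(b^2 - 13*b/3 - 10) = (b - 2/3)/(b - 6)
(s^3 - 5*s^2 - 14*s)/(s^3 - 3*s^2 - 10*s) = (s - 7)/(s - 5)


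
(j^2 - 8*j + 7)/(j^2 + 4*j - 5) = (j - 7)/(j + 5)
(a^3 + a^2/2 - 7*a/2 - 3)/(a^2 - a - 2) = a + 3/2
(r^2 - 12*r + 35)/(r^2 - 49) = (r - 5)/(r + 7)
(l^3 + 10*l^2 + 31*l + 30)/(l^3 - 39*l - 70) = (l + 3)/(l - 7)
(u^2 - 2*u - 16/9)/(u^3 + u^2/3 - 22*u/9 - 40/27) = 3*(3*u - 8)/(9*u^2 - 3*u - 20)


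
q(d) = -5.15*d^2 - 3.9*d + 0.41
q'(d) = -10.3*d - 3.9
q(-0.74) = 0.48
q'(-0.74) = 3.72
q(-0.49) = 1.08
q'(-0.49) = 1.15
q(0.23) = -0.76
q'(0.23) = -6.27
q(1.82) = -23.75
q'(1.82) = -22.65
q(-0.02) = 0.49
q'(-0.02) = -3.69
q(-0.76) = 0.40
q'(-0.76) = 3.93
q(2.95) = -55.91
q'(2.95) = -34.28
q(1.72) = -21.53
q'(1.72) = -21.62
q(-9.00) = -381.64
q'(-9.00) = 88.80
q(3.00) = -57.64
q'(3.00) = -34.80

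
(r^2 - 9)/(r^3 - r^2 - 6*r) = (r + 3)/(r*(r + 2))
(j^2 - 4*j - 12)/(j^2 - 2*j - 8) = (j - 6)/(j - 4)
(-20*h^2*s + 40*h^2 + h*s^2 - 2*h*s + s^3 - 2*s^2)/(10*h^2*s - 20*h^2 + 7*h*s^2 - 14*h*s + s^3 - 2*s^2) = (-4*h + s)/(2*h + s)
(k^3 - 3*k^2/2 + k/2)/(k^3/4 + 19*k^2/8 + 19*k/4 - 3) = 4*k*(k - 1)/(k^2 + 10*k + 24)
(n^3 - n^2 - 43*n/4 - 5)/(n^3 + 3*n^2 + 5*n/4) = (n - 4)/n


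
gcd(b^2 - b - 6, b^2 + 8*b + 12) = b + 2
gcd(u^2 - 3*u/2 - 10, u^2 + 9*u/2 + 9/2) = 1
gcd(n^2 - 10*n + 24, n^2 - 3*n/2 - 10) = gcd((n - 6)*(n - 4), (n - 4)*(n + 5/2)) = n - 4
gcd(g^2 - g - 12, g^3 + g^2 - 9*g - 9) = g + 3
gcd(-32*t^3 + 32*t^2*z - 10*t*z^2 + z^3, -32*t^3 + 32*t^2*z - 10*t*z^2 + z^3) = -32*t^3 + 32*t^2*z - 10*t*z^2 + z^3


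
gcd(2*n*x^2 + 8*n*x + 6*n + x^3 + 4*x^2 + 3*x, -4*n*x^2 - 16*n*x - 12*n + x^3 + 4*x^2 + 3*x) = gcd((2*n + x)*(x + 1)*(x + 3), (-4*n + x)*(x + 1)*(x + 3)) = x^2 + 4*x + 3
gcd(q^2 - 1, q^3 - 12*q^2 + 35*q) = 1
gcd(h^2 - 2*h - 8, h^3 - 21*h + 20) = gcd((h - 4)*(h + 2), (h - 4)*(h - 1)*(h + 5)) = h - 4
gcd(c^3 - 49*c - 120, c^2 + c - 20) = c + 5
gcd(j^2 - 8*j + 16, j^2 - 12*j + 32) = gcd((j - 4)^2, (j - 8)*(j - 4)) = j - 4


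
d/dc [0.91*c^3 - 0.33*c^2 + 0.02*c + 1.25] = 2.73*c^2 - 0.66*c + 0.02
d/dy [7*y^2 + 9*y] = 14*y + 9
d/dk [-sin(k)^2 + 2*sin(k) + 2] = 2*(1 - sin(k))*cos(k)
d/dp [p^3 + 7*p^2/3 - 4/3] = p*(9*p + 14)/3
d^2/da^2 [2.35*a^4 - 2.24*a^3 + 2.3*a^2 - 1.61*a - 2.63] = 28.2*a^2 - 13.44*a + 4.6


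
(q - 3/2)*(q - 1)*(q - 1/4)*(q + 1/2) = q^4 - 9*q^3/4 + 3*q^2/4 + 11*q/16 - 3/16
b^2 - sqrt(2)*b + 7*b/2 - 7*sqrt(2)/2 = (b + 7/2)*(b - sqrt(2))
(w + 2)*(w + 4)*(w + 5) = w^3 + 11*w^2 + 38*w + 40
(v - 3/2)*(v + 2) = v^2 + v/2 - 3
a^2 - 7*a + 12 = (a - 4)*(a - 3)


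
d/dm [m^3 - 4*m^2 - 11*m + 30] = 3*m^2 - 8*m - 11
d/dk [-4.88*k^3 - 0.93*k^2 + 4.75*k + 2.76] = -14.64*k^2 - 1.86*k + 4.75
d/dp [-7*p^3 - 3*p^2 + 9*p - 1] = -21*p^2 - 6*p + 9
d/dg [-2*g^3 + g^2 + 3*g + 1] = -6*g^2 + 2*g + 3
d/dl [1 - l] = -1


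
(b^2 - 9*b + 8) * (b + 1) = b^3 - 8*b^2 - b + 8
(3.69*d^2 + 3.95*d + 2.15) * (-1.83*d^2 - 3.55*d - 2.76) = -6.7527*d^4 - 20.328*d^3 - 28.1414*d^2 - 18.5345*d - 5.934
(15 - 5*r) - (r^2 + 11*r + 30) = -r^2 - 16*r - 15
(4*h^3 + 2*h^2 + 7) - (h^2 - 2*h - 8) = 4*h^3 + h^2 + 2*h + 15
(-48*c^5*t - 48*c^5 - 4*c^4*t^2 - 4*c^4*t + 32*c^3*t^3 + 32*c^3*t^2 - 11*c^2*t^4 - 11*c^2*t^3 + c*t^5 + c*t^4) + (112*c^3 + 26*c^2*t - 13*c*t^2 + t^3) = -48*c^5*t - 48*c^5 - 4*c^4*t^2 - 4*c^4*t + 32*c^3*t^3 + 32*c^3*t^2 + 112*c^3 - 11*c^2*t^4 - 11*c^2*t^3 + 26*c^2*t + c*t^5 + c*t^4 - 13*c*t^2 + t^3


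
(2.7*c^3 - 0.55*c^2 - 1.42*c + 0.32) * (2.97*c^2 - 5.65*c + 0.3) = 8.019*c^5 - 16.8885*c^4 - 0.2999*c^3 + 8.8084*c^2 - 2.234*c + 0.096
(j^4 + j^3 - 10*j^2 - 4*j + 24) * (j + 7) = j^5 + 8*j^4 - 3*j^3 - 74*j^2 - 4*j + 168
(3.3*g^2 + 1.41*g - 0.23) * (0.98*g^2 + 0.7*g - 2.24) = 3.234*g^4 + 3.6918*g^3 - 6.6304*g^2 - 3.3194*g + 0.5152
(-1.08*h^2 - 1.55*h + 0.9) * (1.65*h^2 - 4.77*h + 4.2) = -1.782*h^4 + 2.5941*h^3 + 4.3425*h^2 - 10.803*h + 3.78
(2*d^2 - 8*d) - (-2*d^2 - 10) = 4*d^2 - 8*d + 10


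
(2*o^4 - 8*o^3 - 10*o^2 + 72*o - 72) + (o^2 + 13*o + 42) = 2*o^4 - 8*o^3 - 9*o^2 + 85*o - 30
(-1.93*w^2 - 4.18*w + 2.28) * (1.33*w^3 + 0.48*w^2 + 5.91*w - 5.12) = -2.5669*w^5 - 6.4858*w^4 - 10.3803*w^3 - 13.7278*w^2 + 34.8764*w - 11.6736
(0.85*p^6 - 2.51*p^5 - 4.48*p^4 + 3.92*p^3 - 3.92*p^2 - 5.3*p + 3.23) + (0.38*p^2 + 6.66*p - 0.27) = 0.85*p^6 - 2.51*p^5 - 4.48*p^4 + 3.92*p^3 - 3.54*p^2 + 1.36*p + 2.96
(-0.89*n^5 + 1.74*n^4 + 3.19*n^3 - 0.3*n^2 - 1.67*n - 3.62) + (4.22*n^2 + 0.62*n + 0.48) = -0.89*n^5 + 1.74*n^4 + 3.19*n^3 + 3.92*n^2 - 1.05*n - 3.14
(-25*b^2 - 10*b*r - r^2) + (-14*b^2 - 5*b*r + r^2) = -39*b^2 - 15*b*r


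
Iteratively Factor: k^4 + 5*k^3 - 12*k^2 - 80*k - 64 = (k + 4)*(k^3 + k^2 - 16*k - 16) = (k - 4)*(k + 4)*(k^2 + 5*k + 4) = (k - 4)*(k + 1)*(k + 4)*(k + 4)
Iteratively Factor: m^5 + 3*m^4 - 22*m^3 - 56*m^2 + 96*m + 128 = (m + 4)*(m^4 - m^3 - 18*m^2 + 16*m + 32) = (m - 4)*(m + 4)*(m^3 + 3*m^2 - 6*m - 8) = (m - 4)*(m - 2)*(m + 4)*(m^2 + 5*m + 4) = (m - 4)*(m - 2)*(m + 4)^2*(m + 1)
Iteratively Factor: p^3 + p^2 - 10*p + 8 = (p - 2)*(p^2 + 3*p - 4) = (p - 2)*(p - 1)*(p + 4)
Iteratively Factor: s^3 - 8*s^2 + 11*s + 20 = (s - 4)*(s^2 - 4*s - 5) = (s - 4)*(s + 1)*(s - 5)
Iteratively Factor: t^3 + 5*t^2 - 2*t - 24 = (t + 4)*(t^2 + t - 6) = (t - 2)*(t + 4)*(t + 3)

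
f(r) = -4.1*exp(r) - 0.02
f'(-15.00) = 0.00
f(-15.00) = -0.02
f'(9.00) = -33222.64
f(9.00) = -33222.66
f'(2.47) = -48.47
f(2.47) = -48.49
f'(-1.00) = -1.51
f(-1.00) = -1.53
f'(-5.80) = -0.01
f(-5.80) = -0.03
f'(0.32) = -5.65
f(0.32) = -5.67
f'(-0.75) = -1.94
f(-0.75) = -1.96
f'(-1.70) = -0.75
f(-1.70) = -0.77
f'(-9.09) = -0.00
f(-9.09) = -0.02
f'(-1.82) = -0.66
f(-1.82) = -0.68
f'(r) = -4.1*exp(r)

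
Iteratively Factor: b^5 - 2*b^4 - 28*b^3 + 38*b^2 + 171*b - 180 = (b - 1)*(b^4 - b^3 - 29*b^2 + 9*b + 180) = (b - 1)*(b + 3)*(b^3 - 4*b^2 - 17*b + 60) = (b - 3)*(b - 1)*(b + 3)*(b^2 - b - 20) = (b - 5)*(b - 3)*(b - 1)*(b + 3)*(b + 4)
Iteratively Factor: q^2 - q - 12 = (q + 3)*(q - 4)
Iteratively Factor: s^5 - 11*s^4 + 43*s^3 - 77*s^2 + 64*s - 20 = (s - 5)*(s^4 - 6*s^3 + 13*s^2 - 12*s + 4) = (s - 5)*(s - 1)*(s^3 - 5*s^2 + 8*s - 4) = (s - 5)*(s - 2)*(s - 1)*(s^2 - 3*s + 2) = (s - 5)*(s - 2)^2*(s - 1)*(s - 1)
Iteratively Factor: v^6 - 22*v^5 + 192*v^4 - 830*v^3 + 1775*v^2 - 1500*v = (v - 5)*(v^5 - 17*v^4 + 107*v^3 - 295*v^2 + 300*v) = (v - 5)*(v - 3)*(v^4 - 14*v^3 + 65*v^2 - 100*v) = (v - 5)*(v - 4)*(v - 3)*(v^3 - 10*v^2 + 25*v) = (v - 5)^2*(v - 4)*(v - 3)*(v^2 - 5*v) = v*(v - 5)^2*(v - 4)*(v - 3)*(v - 5)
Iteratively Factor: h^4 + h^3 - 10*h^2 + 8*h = (h + 4)*(h^3 - 3*h^2 + 2*h) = h*(h + 4)*(h^2 - 3*h + 2) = h*(h - 1)*(h + 4)*(h - 2)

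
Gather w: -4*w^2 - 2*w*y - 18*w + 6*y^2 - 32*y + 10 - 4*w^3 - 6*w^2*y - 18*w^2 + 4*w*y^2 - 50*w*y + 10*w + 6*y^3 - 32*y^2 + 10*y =-4*w^3 + w^2*(-6*y - 22) + w*(4*y^2 - 52*y - 8) + 6*y^3 - 26*y^2 - 22*y + 10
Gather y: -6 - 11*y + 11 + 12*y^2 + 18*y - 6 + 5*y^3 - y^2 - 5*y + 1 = 5*y^3 + 11*y^2 + 2*y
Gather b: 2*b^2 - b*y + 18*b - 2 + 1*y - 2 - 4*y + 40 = 2*b^2 + b*(18 - y) - 3*y + 36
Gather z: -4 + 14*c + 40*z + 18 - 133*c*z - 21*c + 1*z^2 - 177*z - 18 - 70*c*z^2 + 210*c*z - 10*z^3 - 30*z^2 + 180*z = -7*c - 10*z^3 + z^2*(-70*c - 29) + z*(77*c + 43) - 4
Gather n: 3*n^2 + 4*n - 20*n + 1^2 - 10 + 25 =3*n^2 - 16*n + 16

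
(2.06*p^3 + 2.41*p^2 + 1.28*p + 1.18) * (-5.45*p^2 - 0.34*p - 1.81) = -11.227*p^5 - 13.8349*p^4 - 11.524*p^3 - 11.2283*p^2 - 2.718*p - 2.1358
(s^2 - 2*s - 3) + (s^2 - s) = 2*s^2 - 3*s - 3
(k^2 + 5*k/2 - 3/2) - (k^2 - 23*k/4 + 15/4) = 33*k/4 - 21/4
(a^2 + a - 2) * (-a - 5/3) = -a^3 - 8*a^2/3 + a/3 + 10/3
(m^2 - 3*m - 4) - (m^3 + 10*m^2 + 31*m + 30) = -m^3 - 9*m^2 - 34*m - 34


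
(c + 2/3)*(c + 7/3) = c^2 + 3*c + 14/9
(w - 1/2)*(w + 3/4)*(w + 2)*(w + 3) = w^4 + 21*w^3/4 + 55*w^2/8 - 3*w/8 - 9/4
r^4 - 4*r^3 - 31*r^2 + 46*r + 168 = (r - 7)*(r - 3)*(r + 2)*(r + 4)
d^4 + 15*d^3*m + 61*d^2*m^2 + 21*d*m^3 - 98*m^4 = (d - m)*(d + 2*m)*(d + 7*m)^2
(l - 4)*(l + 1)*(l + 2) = l^3 - l^2 - 10*l - 8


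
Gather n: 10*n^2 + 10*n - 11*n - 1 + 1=10*n^2 - n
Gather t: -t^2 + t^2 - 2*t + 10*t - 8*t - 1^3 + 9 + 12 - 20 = 0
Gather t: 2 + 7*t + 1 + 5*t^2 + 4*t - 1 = 5*t^2 + 11*t + 2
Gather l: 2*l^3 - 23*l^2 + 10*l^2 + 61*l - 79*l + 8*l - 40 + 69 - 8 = 2*l^3 - 13*l^2 - 10*l + 21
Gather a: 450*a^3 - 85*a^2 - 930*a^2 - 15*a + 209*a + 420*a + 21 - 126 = 450*a^3 - 1015*a^2 + 614*a - 105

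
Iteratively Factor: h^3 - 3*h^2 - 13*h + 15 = (h - 1)*(h^2 - 2*h - 15) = (h - 5)*(h - 1)*(h + 3)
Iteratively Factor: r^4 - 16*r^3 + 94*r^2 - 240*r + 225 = (r - 5)*(r^3 - 11*r^2 + 39*r - 45) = (r - 5)*(r - 3)*(r^2 - 8*r + 15) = (r - 5)^2*(r - 3)*(r - 3)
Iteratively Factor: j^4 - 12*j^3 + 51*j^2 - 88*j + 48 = (j - 4)*(j^3 - 8*j^2 + 19*j - 12) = (j - 4)*(j - 1)*(j^2 - 7*j + 12) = (j - 4)*(j - 3)*(j - 1)*(j - 4)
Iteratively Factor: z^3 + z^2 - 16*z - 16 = (z + 4)*(z^2 - 3*z - 4) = (z - 4)*(z + 4)*(z + 1)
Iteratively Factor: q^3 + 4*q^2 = (q + 4)*(q^2) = q*(q + 4)*(q)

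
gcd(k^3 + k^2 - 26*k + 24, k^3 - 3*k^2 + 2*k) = k - 1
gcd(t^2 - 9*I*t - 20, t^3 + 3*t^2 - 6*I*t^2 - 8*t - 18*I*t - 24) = t - 4*I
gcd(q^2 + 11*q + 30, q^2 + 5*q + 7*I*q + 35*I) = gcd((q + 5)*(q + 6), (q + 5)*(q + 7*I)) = q + 5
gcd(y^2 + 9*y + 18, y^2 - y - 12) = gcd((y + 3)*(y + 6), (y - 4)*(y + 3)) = y + 3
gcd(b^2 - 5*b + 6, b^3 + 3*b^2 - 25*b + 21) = b - 3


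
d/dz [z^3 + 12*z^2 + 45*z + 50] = 3*z^2 + 24*z + 45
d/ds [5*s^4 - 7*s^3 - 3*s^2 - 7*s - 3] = 20*s^3 - 21*s^2 - 6*s - 7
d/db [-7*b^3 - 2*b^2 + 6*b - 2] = -21*b^2 - 4*b + 6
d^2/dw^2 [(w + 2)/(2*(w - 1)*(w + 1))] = (w^3 + 6*w^2 + 3*w + 2)/(w^6 - 3*w^4 + 3*w^2 - 1)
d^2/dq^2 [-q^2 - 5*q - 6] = -2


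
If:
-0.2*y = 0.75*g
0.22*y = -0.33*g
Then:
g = 0.00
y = 0.00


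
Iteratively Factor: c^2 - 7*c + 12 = (c - 4)*(c - 3)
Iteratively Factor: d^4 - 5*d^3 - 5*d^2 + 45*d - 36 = (d - 1)*(d^3 - 4*d^2 - 9*d + 36) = (d - 4)*(d - 1)*(d^2 - 9) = (d - 4)*(d - 1)*(d + 3)*(d - 3)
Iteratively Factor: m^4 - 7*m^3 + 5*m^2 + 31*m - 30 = (m - 5)*(m^3 - 2*m^2 - 5*m + 6) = (m - 5)*(m - 1)*(m^2 - m - 6) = (m - 5)*(m - 1)*(m + 2)*(m - 3)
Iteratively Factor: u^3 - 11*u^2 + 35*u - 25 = (u - 1)*(u^2 - 10*u + 25) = (u - 5)*(u - 1)*(u - 5)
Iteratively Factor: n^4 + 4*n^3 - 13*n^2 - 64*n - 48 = (n + 4)*(n^3 - 13*n - 12) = (n + 1)*(n + 4)*(n^2 - n - 12) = (n + 1)*(n + 3)*(n + 4)*(n - 4)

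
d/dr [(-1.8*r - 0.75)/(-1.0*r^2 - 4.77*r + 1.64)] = (1.8*r^2 + 8.586*r - (1.8*r + 0.75)*(2.0*r + 4.77) - 2.952)/(1.0*r^2 + 4.77*r - 1.64)^2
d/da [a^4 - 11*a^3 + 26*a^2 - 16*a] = 4*a^3 - 33*a^2 + 52*a - 16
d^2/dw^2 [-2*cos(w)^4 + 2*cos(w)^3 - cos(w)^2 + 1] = 32*sin(w)^4 - 44*sin(w)^2 - 3*cos(w)/2 - 9*cos(3*w)/2 + 10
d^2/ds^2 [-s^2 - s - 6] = -2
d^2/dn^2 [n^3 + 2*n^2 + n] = 6*n + 4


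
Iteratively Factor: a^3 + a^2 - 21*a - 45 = (a + 3)*(a^2 - 2*a - 15) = (a + 3)^2*(a - 5)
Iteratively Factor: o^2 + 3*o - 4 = (o - 1)*(o + 4)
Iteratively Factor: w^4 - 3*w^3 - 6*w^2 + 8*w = (w - 4)*(w^3 + w^2 - 2*w) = (w - 4)*(w + 2)*(w^2 - w) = w*(w - 4)*(w + 2)*(w - 1)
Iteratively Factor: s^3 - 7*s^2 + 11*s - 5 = (s - 5)*(s^2 - 2*s + 1) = (s - 5)*(s - 1)*(s - 1)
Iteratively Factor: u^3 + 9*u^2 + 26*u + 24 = (u + 2)*(u^2 + 7*u + 12) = (u + 2)*(u + 4)*(u + 3)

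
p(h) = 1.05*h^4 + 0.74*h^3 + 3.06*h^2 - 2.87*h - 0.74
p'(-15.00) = -13770.17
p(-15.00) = 51389.56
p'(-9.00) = -2939.93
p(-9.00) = 6622.54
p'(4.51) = 455.17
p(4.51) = 550.85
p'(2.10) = 58.67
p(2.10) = 34.00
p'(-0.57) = -6.41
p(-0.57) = 1.86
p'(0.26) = -1.05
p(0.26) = -1.26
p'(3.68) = 259.03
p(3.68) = 259.58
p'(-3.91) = -243.92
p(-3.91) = 258.44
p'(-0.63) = -6.89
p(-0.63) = 2.26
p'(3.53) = 231.14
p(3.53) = 222.85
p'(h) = 4.2*h^3 + 2.22*h^2 + 6.12*h - 2.87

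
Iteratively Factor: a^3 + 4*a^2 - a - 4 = (a + 4)*(a^2 - 1) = (a + 1)*(a + 4)*(a - 1)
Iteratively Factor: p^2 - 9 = (p + 3)*(p - 3)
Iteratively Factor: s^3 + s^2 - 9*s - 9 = (s - 3)*(s^2 + 4*s + 3) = (s - 3)*(s + 1)*(s + 3)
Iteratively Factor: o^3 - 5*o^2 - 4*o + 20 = (o + 2)*(o^2 - 7*o + 10) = (o - 2)*(o + 2)*(o - 5)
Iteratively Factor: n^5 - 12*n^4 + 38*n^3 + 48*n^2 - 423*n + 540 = (n - 3)*(n^4 - 9*n^3 + 11*n^2 + 81*n - 180) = (n - 3)*(n + 3)*(n^3 - 12*n^2 + 47*n - 60) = (n - 3)^2*(n + 3)*(n^2 - 9*n + 20) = (n - 5)*(n - 3)^2*(n + 3)*(n - 4)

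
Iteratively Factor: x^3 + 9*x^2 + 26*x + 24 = (x + 3)*(x^2 + 6*x + 8) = (x + 2)*(x + 3)*(x + 4)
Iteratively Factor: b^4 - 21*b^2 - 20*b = (b - 5)*(b^3 + 5*b^2 + 4*b) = b*(b - 5)*(b^2 + 5*b + 4) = b*(b - 5)*(b + 4)*(b + 1)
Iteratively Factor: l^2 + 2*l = (l)*(l + 2)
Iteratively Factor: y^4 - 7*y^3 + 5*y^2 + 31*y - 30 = (y + 2)*(y^3 - 9*y^2 + 23*y - 15) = (y - 3)*(y + 2)*(y^2 - 6*y + 5) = (y - 5)*(y - 3)*(y + 2)*(y - 1)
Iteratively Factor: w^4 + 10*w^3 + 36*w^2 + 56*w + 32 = (w + 2)*(w^3 + 8*w^2 + 20*w + 16) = (w + 2)^2*(w^2 + 6*w + 8) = (w + 2)^2*(w + 4)*(w + 2)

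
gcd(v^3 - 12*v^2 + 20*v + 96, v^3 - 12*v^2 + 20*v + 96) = v^3 - 12*v^2 + 20*v + 96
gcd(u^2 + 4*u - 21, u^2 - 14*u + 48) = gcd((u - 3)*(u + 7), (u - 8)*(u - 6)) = 1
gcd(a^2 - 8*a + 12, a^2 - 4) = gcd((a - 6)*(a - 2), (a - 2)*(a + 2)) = a - 2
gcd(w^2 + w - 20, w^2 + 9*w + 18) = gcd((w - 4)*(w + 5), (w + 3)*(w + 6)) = 1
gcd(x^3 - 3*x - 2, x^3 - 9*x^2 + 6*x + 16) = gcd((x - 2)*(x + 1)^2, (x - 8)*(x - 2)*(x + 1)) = x^2 - x - 2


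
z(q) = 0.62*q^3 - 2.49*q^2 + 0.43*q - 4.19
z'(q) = 1.86*q^2 - 4.98*q + 0.43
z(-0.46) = -4.98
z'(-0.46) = 3.11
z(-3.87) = -79.08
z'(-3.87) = 47.56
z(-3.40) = -58.80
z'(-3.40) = 38.86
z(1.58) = -7.28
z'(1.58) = -2.80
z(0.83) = -5.19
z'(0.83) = -2.42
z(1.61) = -7.36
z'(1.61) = -2.77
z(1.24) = -6.30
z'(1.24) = -2.89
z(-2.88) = -40.89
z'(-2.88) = 30.20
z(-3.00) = -44.63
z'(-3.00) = 32.11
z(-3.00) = -44.63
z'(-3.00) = 32.11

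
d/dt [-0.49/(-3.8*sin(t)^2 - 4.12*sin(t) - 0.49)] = -(3.724*sin(t) + 2.0188)*cos(t)/(3.8*sin(t)^2 + 4.12*sin(t) + 0.49)^2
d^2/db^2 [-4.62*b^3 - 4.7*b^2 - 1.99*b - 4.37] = -27.72*b - 9.4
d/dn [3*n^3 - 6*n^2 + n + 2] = 9*n^2 - 12*n + 1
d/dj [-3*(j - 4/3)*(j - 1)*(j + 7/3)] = 37/3 - 9*j^2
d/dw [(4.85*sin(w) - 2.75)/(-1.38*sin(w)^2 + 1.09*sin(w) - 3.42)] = (6.693*sin(w)^2 - 7.59*sin(w) - 13.5895)*cos(w)/(1.9044*sin(w)^4 - 3.0084*sin(w)^3 + 10.6273*sin(w)^2 - 7.4556*sin(w) + 11.6964)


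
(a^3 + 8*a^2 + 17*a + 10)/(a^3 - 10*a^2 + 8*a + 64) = (a^2 + 6*a + 5)/(a^2 - 12*a + 32)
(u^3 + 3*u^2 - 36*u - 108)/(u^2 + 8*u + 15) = (u^2 - 36)/(u + 5)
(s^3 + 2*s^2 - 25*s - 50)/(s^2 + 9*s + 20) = (s^2 - 3*s - 10)/(s + 4)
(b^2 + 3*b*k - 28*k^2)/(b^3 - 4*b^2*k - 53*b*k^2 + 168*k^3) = (b - 4*k)/(b^2 - 11*b*k + 24*k^2)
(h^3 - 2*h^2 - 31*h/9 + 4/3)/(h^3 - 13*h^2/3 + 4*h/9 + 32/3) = (3*h - 1)/(3*h - 8)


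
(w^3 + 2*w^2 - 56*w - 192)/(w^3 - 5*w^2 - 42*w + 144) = (w + 4)/(w - 3)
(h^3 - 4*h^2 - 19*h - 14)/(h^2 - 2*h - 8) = (h^2 - 6*h - 7)/(h - 4)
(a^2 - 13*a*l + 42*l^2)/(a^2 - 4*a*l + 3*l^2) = (a^2 - 13*a*l + 42*l^2)/(a^2 - 4*a*l + 3*l^2)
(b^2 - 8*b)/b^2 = (b - 8)/b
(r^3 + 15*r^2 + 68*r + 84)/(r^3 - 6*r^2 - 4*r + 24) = (r^2 + 13*r + 42)/(r^2 - 8*r + 12)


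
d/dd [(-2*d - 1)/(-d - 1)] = (d + 1)^(-2)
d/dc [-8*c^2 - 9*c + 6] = -16*c - 9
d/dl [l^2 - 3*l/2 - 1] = 2*l - 3/2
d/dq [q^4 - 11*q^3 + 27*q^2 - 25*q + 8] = 4*q^3 - 33*q^2 + 54*q - 25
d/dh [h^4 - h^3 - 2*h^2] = h*(4*h^2 - 3*h - 4)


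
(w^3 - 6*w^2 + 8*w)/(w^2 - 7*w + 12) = w*(w - 2)/(w - 3)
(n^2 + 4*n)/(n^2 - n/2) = 2*(n + 4)/(2*n - 1)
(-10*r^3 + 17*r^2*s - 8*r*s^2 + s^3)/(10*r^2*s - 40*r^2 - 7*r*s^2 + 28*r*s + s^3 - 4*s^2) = (-r + s)/(s - 4)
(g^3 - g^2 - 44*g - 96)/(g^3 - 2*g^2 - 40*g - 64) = (g + 3)/(g + 2)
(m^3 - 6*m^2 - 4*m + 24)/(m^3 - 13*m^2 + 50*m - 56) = (m^2 - 4*m - 12)/(m^2 - 11*m + 28)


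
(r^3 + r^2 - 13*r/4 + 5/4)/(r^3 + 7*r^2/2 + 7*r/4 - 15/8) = 2*(r - 1)/(2*r + 3)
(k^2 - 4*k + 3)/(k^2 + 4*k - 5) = (k - 3)/(k + 5)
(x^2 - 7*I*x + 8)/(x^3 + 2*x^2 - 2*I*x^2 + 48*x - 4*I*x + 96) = (x + I)/(x^2 + x*(2 + 6*I) + 12*I)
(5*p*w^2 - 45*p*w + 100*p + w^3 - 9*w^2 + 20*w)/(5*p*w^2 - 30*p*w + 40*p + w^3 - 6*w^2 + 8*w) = (w - 5)/(w - 2)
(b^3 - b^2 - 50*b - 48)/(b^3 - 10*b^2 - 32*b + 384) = (b + 1)/(b - 8)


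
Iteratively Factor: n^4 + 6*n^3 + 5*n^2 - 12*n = (n - 1)*(n^3 + 7*n^2 + 12*n) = (n - 1)*(n + 4)*(n^2 + 3*n) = (n - 1)*(n + 3)*(n + 4)*(n)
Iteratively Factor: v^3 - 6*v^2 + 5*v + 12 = (v - 3)*(v^2 - 3*v - 4) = (v - 4)*(v - 3)*(v + 1)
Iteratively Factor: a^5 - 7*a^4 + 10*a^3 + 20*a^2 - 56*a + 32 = (a - 4)*(a^4 - 3*a^3 - 2*a^2 + 12*a - 8) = (a - 4)*(a - 2)*(a^3 - a^2 - 4*a + 4) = (a - 4)*(a - 2)*(a - 1)*(a^2 - 4) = (a - 4)*(a - 2)^2*(a - 1)*(a + 2)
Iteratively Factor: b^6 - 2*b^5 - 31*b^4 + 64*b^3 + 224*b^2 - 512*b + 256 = (b - 4)*(b^5 + 2*b^4 - 23*b^3 - 28*b^2 + 112*b - 64) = (b - 4)*(b + 4)*(b^4 - 2*b^3 - 15*b^2 + 32*b - 16) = (b - 4)*(b + 4)^2*(b^3 - 6*b^2 + 9*b - 4) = (b - 4)*(b - 1)*(b + 4)^2*(b^2 - 5*b + 4) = (b - 4)*(b - 1)^2*(b + 4)^2*(b - 4)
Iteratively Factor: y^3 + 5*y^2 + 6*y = (y + 2)*(y^2 + 3*y) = (y + 2)*(y + 3)*(y)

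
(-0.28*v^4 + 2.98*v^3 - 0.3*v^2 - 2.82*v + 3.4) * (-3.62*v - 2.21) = 1.0136*v^5 - 10.1688*v^4 - 5.4998*v^3 + 10.8714*v^2 - 6.0758*v - 7.514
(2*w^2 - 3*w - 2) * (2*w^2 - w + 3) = 4*w^4 - 8*w^3 + 5*w^2 - 7*w - 6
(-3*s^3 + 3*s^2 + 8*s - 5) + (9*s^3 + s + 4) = 6*s^3 + 3*s^2 + 9*s - 1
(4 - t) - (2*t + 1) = 3 - 3*t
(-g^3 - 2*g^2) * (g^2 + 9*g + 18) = -g^5 - 11*g^4 - 36*g^3 - 36*g^2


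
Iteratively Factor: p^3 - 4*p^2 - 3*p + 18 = (p - 3)*(p^2 - p - 6) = (p - 3)*(p + 2)*(p - 3)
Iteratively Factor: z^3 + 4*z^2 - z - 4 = (z + 4)*(z^2 - 1) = (z + 1)*(z + 4)*(z - 1)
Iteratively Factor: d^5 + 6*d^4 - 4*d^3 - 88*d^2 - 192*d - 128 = (d - 4)*(d^4 + 10*d^3 + 36*d^2 + 56*d + 32) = (d - 4)*(d + 2)*(d^3 + 8*d^2 + 20*d + 16) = (d - 4)*(d + 2)*(d + 4)*(d^2 + 4*d + 4) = (d - 4)*(d + 2)^2*(d + 4)*(d + 2)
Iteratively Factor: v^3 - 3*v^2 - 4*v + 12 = (v - 2)*(v^2 - v - 6) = (v - 3)*(v - 2)*(v + 2)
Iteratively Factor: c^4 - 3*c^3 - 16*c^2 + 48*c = (c - 4)*(c^3 + c^2 - 12*c) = (c - 4)*(c + 4)*(c^2 - 3*c) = (c - 4)*(c - 3)*(c + 4)*(c)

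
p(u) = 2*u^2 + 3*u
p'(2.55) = 13.20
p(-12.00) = 252.00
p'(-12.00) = -45.00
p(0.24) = 0.84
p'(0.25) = 4.00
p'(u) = 4*u + 3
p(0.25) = 0.88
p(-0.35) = -0.80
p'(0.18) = 3.72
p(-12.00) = 252.00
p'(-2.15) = -5.60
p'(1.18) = 7.72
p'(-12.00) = -45.00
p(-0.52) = -1.02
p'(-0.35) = 1.60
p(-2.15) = 2.80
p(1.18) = 6.32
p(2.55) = 20.66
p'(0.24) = 3.96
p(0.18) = 0.60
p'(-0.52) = 0.92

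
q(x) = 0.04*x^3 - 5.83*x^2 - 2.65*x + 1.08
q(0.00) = 1.08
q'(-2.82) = 31.19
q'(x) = 0.12*x^2 - 11.66*x - 2.65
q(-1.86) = -14.42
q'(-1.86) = 19.45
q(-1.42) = -7.03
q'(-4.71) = 54.93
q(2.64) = -45.81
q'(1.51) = -19.98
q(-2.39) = -26.43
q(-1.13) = -3.43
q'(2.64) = -32.60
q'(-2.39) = 25.90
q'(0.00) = -2.65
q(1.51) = -16.08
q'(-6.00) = 71.63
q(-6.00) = -201.54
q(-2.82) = -38.71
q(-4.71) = -119.95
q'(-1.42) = 14.15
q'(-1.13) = 10.68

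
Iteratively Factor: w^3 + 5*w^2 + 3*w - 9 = (w + 3)*(w^2 + 2*w - 3) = (w - 1)*(w + 3)*(w + 3)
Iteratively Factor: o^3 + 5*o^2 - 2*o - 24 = (o + 3)*(o^2 + 2*o - 8) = (o - 2)*(o + 3)*(o + 4)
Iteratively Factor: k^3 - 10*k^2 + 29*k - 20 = (k - 5)*(k^2 - 5*k + 4) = (k - 5)*(k - 1)*(k - 4)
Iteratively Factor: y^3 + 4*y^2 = (y + 4)*(y^2) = y*(y + 4)*(y)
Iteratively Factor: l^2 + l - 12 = (l - 3)*(l + 4)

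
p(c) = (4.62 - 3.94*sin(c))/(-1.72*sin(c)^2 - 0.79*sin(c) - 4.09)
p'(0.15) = 1.21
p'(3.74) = -0.41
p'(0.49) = 0.97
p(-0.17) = -1.32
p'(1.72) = -0.10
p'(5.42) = 0.12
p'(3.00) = -1.21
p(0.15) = -0.95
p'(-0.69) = 0.29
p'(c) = (4.62 - 3.94*sin(c))*(3.44*sin(c)*cos(c) + 0.79*cos(c))/(-1.72*sin(c)^2 - 0.79*sin(c) - 4.09)^2 - 3.94*cos(c)/(-1.72*sin(c)^2 - 0.79*sin(c) - 4.09)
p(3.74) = -1.63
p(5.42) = -1.70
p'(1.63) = -0.04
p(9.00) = -0.64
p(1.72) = -0.11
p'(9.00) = -1.03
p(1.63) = -0.10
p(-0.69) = -1.66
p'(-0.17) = 1.04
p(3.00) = -0.96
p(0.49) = -0.57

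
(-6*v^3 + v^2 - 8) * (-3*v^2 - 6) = 18*v^5 - 3*v^4 + 36*v^3 + 18*v^2 + 48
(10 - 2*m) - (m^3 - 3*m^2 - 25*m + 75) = -m^3 + 3*m^2 + 23*m - 65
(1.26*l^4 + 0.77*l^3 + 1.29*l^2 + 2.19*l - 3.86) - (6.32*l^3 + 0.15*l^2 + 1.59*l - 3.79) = 1.26*l^4 - 5.55*l^3 + 1.14*l^2 + 0.6*l - 0.0699999999999998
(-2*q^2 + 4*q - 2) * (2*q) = -4*q^3 + 8*q^2 - 4*q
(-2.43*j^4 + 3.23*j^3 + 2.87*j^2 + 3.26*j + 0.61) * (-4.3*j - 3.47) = 10.449*j^5 - 5.4569*j^4 - 23.5491*j^3 - 23.9769*j^2 - 13.9352*j - 2.1167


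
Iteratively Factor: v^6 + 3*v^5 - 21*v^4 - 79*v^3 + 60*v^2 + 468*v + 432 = (v + 3)*(v^5 - 21*v^3 - 16*v^2 + 108*v + 144) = (v + 3)^2*(v^4 - 3*v^3 - 12*v^2 + 20*v + 48) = (v - 3)*(v + 3)^2*(v^3 - 12*v - 16) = (v - 3)*(v + 2)*(v + 3)^2*(v^2 - 2*v - 8) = (v - 4)*(v - 3)*(v + 2)*(v + 3)^2*(v + 2)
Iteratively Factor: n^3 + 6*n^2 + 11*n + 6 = (n + 1)*(n^2 + 5*n + 6) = (n + 1)*(n + 2)*(n + 3)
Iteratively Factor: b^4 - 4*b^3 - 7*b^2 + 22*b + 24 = (b - 3)*(b^3 - b^2 - 10*b - 8) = (b - 3)*(b + 1)*(b^2 - 2*b - 8) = (b - 4)*(b - 3)*(b + 1)*(b + 2)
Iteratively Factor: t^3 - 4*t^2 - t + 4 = (t - 4)*(t^2 - 1) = (t - 4)*(t - 1)*(t + 1)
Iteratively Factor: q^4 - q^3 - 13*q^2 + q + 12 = (q - 1)*(q^3 - 13*q - 12) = (q - 4)*(q - 1)*(q^2 + 4*q + 3) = (q - 4)*(q - 1)*(q + 1)*(q + 3)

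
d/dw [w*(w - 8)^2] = (w - 8)*(3*w - 8)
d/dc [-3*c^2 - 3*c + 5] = -6*c - 3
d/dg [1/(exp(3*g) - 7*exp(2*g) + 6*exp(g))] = (-3*exp(2*g) + 14*exp(g) - 6)*exp(-g)/(exp(2*g) - 7*exp(g) + 6)^2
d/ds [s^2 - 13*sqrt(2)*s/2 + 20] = 2*s - 13*sqrt(2)/2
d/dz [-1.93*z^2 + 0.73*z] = 0.73 - 3.86*z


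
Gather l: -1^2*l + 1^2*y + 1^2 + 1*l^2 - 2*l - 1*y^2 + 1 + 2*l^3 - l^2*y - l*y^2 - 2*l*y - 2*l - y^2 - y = 2*l^3 + l^2*(1 - y) + l*(-y^2 - 2*y - 5) - 2*y^2 + 2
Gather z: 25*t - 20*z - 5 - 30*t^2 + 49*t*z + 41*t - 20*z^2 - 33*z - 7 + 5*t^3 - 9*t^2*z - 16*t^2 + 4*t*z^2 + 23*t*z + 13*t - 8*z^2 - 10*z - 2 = 5*t^3 - 46*t^2 + 79*t + z^2*(4*t - 28) + z*(-9*t^2 + 72*t - 63) - 14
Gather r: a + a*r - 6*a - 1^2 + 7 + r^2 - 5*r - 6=-5*a + r^2 + r*(a - 5)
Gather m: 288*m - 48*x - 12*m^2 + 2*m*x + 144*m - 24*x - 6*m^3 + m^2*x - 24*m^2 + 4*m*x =-6*m^3 + m^2*(x - 36) + m*(6*x + 432) - 72*x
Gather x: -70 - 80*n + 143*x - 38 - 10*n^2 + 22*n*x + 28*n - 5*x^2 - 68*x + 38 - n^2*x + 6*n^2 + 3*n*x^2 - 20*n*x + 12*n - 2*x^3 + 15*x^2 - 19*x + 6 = -4*n^2 - 40*n - 2*x^3 + x^2*(3*n + 10) + x*(-n^2 + 2*n + 56) - 64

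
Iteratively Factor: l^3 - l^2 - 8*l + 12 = (l - 2)*(l^2 + l - 6) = (l - 2)^2*(l + 3)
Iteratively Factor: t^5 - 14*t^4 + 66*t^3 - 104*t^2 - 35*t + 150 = (t - 2)*(t^4 - 12*t^3 + 42*t^2 - 20*t - 75) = (t - 2)*(t + 1)*(t^3 - 13*t^2 + 55*t - 75) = (t - 5)*(t - 2)*(t + 1)*(t^2 - 8*t + 15) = (t - 5)*(t - 3)*(t - 2)*(t + 1)*(t - 5)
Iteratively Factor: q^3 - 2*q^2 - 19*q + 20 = (q + 4)*(q^2 - 6*q + 5) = (q - 5)*(q + 4)*(q - 1)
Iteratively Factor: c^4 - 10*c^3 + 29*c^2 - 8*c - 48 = (c - 4)*(c^3 - 6*c^2 + 5*c + 12) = (c - 4)*(c - 3)*(c^2 - 3*c - 4) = (c - 4)*(c - 3)*(c + 1)*(c - 4)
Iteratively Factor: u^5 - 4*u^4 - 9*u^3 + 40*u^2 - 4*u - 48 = (u - 2)*(u^4 - 2*u^3 - 13*u^2 + 14*u + 24) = (u - 2)*(u + 3)*(u^3 - 5*u^2 + 2*u + 8) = (u - 2)^2*(u + 3)*(u^2 - 3*u - 4) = (u - 2)^2*(u + 1)*(u + 3)*(u - 4)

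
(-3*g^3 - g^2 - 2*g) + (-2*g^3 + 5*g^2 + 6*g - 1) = -5*g^3 + 4*g^2 + 4*g - 1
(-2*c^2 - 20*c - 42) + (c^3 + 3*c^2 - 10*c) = c^3 + c^2 - 30*c - 42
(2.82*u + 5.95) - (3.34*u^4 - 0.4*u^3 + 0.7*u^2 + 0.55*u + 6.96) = -3.34*u^4 + 0.4*u^3 - 0.7*u^2 + 2.27*u - 1.01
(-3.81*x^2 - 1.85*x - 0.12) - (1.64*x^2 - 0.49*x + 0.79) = -5.45*x^2 - 1.36*x - 0.91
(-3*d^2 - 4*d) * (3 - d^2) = 3*d^4 + 4*d^3 - 9*d^2 - 12*d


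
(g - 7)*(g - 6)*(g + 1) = g^3 - 12*g^2 + 29*g + 42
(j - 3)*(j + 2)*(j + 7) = j^3 + 6*j^2 - 13*j - 42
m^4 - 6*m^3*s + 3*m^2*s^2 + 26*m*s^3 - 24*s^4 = (m - 4*s)*(m - 3*s)*(m - s)*(m + 2*s)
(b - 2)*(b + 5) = b^2 + 3*b - 10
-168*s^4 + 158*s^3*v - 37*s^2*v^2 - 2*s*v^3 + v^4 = (-4*s + v)*(-3*s + v)*(-2*s + v)*(7*s + v)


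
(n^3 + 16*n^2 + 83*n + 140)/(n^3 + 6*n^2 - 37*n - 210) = (n + 4)/(n - 6)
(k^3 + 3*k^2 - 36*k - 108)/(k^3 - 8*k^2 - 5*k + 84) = (k^2 - 36)/(k^2 - 11*k + 28)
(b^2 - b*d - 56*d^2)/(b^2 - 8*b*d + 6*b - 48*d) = (b + 7*d)/(b + 6)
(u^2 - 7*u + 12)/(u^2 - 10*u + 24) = (u - 3)/(u - 6)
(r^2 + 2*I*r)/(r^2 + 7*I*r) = (r + 2*I)/(r + 7*I)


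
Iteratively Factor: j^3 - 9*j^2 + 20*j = (j - 5)*(j^2 - 4*j) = (j - 5)*(j - 4)*(j)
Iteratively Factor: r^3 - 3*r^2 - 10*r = (r - 5)*(r^2 + 2*r) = (r - 5)*(r + 2)*(r)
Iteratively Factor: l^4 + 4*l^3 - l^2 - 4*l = (l + 4)*(l^3 - l) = l*(l + 4)*(l^2 - 1) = l*(l - 1)*(l + 4)*(l + 1)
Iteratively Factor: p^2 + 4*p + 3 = (p + 1)*(p + 3)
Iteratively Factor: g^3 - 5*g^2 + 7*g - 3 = (g - 3)*(g^2 - 2*g + 1) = (g - 3)*(g - 1)*(g - 1)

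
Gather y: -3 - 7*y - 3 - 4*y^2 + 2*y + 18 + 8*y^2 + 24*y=4*y^2 + 19*y + 12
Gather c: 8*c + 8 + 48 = 8*c + 56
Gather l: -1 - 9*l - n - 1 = -9*l - n - 2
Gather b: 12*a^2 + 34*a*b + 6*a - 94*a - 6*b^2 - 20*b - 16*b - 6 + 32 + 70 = 12*a^2 - 88*a - 6*b^2 + b*(34*a - 36) + 96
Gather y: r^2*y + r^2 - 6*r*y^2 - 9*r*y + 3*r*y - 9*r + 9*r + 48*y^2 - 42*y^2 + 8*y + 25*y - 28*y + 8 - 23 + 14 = r^2 + y^2*(6 - 6*r) + y*(r^2 - 6*r + 5) - 1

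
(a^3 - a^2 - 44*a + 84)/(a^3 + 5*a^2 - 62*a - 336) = (a^2 - 8*a + 12)/(a^2 - 2*a - 48)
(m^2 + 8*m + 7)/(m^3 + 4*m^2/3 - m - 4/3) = 3*(m + 7)/(3*m^2 + m - 4)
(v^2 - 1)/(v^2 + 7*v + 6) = (v - 1)/(v + 6)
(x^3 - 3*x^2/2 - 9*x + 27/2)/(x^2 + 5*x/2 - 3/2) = (2*x^2 - 9*x + 9)/(2*x - 1)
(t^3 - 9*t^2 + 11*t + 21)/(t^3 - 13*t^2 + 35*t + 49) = (t - 3)/(t - 7)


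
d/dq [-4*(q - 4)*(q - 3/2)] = 22 - 8*q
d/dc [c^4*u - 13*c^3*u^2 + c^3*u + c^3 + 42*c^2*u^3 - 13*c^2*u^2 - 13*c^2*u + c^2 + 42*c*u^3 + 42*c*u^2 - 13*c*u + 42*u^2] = 4*c^3*u - 39*c^2*u^2 + 3*c^2*u + 3*c^2 + 84*c*u^3 - 26*c*u^2 - 26*c*u + 2*c + 42*u^3 + 42*u^2 - 13*u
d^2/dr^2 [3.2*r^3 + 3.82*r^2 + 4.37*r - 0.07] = 19.2*r + 7.64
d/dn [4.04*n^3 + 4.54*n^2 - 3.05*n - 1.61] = 12.12*n^2 + 9.08*n - 3.05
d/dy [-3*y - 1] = -3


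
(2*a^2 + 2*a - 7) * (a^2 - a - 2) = 2*a^4 - 13*a^2 + 3*a + 14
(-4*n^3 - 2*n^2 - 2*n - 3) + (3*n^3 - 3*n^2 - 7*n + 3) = -n^3 - 5*n^2 - 9*n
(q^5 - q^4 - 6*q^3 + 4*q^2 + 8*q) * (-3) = -3*q^5 + 3*q^4 + 18*q^3 - 12*q^2 - 24*q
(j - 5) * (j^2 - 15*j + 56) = j^3 - 20*j^2 + 131*j - 280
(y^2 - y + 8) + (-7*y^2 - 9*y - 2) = -6*y^2 - 10*y + 6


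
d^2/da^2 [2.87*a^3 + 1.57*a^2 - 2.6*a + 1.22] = 17.22*a + 3.14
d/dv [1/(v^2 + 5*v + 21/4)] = 16*(-2*v - 5)/(4*v^2 + 20*v + 21)^2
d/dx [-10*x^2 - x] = -20*x - 1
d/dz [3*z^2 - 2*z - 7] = 6*z - 2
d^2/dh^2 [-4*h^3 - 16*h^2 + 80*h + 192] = -24*h - 32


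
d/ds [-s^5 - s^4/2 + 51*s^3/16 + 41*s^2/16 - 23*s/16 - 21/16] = -5*s^4 - 2*s^3 + 153*s^2/16 + 41*s/8 - 23/16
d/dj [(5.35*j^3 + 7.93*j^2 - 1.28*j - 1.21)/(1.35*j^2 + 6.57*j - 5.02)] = (7.2225*j^4 + 70.299*j^3 - 26.7429*j^2 - 76.3502*j + 14.3753)/(1.8225*j^4 + 17.739*j^3 + 29.6109*j^2 - 65.9628*j + 25.2004)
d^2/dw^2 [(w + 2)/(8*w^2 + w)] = 4*(32*w^3 + 192*w^2 + 24*w + 1)/(w^3*(512*w^3 + 192*w^2 + 24*w + 1))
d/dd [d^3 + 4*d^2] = d*(3*d + 8)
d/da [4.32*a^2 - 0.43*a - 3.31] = 8.64*a - 0.43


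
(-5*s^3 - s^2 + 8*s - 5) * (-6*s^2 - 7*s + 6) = 30*s^5 + 41*s^4 - 71*s^3 - 32*s^2 + 83*s - 30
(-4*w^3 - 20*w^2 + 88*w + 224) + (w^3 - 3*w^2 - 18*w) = -3*w^3 - 23*w^2 + 70*w + 224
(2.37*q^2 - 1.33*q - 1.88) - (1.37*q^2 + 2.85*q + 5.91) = 1.0*q^2 - 4.18*q - 7.79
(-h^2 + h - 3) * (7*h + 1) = -7*h^3 + 6*h^2 - 20*h - 3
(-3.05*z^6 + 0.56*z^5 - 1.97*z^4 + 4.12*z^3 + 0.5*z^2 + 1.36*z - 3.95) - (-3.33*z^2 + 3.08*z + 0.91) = -3.05*z^6 + 0.56*z^5 - 1.97*z^4 + 4.12*z^3 + 3.83*z^2 - 1.72*z - 4.86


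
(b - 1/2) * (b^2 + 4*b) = b^3 + 7*b^2/2 - 2*b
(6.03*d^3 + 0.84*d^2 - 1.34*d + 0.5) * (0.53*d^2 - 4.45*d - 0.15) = 3.1959*d^5 - 26.3883*d^4 - 5.3527*d^3 + 6.102*d^2 - 2.024*d - 0.075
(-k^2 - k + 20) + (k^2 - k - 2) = 18 - 2*k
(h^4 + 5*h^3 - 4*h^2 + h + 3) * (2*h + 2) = 2*h^5 + 12*h^4 + 2*h^3 - 6*h^2 + 8*h + 6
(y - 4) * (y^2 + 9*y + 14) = y^3 + 5*y^2 - 22*y - 56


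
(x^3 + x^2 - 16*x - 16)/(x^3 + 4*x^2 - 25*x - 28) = (x + 4)/(x + 7)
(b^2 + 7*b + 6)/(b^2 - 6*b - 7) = (b + 6)/(b - 7)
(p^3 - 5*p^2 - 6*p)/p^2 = p - 5 - 6/p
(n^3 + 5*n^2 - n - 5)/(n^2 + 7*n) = (n^3 + 5*n^2 - n - 5)/(n*(n + 7))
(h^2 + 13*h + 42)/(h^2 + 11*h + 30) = (h + 7)/(h + 5)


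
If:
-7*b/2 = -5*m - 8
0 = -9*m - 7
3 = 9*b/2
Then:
No Solution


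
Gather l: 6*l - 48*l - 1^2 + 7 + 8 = 14 - 42*l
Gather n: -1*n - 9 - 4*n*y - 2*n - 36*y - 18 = n*(-4*y - 3) - 36*y - 27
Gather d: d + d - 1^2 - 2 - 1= 2*d - 4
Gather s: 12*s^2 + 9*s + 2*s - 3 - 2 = 12*s^2 + 11*s - 5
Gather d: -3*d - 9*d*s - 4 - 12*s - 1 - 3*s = d*(-9*s - 3) - 15*s - 5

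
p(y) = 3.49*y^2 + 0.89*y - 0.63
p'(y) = 6.98*y + 0.89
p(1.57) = 9.37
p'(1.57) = 11.85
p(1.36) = 7.04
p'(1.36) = 10.38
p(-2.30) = 15.79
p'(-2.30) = -15.16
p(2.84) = 30.05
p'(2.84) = 20.71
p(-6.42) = 137.50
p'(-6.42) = -43.92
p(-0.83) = 1.04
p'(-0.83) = -4.90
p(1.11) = 4.66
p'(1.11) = 8.64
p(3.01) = 33.67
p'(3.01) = 21.90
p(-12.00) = 491.25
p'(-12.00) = -82.87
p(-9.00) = 274.05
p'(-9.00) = -61.93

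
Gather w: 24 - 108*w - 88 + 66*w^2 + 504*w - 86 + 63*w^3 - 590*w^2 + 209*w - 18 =63*w^3 - 524*w^2 + 605*w - 168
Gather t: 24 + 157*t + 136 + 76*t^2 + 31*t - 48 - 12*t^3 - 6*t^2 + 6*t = -12*t^3 + 70*t^2 + 194*t + 112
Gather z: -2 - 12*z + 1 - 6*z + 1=-18*z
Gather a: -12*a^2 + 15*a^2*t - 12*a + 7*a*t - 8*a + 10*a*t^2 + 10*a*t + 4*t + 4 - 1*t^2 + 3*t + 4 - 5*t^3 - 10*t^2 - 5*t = a^2*(15*t - 12) + a*(10*t^2 + 17*t - 20) - 5*t^3 - 11*t^2 + 2*t + 8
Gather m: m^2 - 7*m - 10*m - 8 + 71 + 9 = m^2 - 17*m + 72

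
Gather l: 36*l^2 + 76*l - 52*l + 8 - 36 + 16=36*l^2 + 24*l - 12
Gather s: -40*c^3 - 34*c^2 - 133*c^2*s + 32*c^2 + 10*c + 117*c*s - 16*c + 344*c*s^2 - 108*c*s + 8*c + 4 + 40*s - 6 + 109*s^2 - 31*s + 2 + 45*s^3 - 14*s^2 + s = -40*c^3 - 2*c^2 + 2*c + 45*s^3 + s^2*(344*c + 95) + s*(-133*c^2 + 9*c + 10)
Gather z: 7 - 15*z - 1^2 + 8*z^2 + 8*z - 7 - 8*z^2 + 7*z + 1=0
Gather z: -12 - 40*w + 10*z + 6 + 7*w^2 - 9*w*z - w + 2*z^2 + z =7*w^2 - 41*w + 2*z^2 + z*(11 - 9*w) - 6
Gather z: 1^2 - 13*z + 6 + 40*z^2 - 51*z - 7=40*z^2 - 64*z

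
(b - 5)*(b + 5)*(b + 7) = b^3 + 7*b^2 - 25*b - 175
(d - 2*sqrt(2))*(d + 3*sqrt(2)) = d^2 + sqrt(2)*d - 12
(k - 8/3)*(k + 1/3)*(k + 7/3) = k^3 - 19*k/3 - 56/27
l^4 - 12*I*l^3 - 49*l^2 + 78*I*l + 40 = (l - 5*I)*(l - 4*I)*(l - 2*I)*(l - I)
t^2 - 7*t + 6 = (t - 6)*(t - 1)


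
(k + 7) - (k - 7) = 14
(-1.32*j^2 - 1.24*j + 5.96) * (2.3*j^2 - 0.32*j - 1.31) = -3.036*j^4 - 2.4296*j^3 + 15.834*j^2 - 0.2828*j - 7.8076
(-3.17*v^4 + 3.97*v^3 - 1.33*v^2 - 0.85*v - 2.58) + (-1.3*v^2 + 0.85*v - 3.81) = -3.17*v^4 + 3.97*v^3 - 2.63*v^2 - 6.39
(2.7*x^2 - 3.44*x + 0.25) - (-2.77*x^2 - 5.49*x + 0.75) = 5.47*x^2 + 2.05*x - 0.5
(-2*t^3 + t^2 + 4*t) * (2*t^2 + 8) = -4*t^5 + 2*t^4 - 8*t^3 + 8*t^2 + 32*t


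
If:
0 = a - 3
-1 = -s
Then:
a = 3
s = 1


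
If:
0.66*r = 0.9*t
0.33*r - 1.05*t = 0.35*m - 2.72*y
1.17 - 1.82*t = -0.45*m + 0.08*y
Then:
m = 5.5109151047409*y - 0.773980154355017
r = 1.79813571213792*y + 0.615666031873309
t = 1.31863285556781*y + 0.45148842337376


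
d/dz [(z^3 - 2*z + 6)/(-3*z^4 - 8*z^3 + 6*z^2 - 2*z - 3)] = 3*(z^6 - 4*z^4 + 12*z^3 + 49*z^2 - 24*z + 6)/(9*z^8 + 48*z^7 + 28*z^6 - 84*z^5 + 86*z^4 + 24*z^3 - 32*z^2 + 12*z + 9)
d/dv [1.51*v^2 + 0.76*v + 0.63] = 3.02*v + 0.76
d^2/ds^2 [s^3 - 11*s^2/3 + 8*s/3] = 6*s - 22/3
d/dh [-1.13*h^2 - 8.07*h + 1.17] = -2.26*h - 8.07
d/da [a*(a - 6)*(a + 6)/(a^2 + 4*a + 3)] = (a^4 + 8*a^3 + 45*a^2 - 108)/(a^4 + 8*a^3 + 22*a^2 + 24*a + 9)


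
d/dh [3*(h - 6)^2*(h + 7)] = 3*(h - 6)*(3*h + 8)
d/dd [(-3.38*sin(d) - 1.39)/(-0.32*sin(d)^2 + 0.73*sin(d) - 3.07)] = (-1.0816*sin(d)^2 - 0.8896*sin(d) + 11.3913)*cos(d)/(0.1024*sin(d)^4 - 0.4672*sin(d)^3 + 2.4977*sin(d)^2 - 4.4822*sin(d) + 9.4249)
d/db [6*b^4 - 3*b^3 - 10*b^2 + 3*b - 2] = 24*b^3 - 9*b^2 - 20*b + 3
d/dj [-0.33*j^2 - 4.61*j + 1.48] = -0.66*j - 4.61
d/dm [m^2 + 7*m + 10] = 2*m + 7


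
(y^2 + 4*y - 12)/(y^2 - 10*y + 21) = (y^2 + 4*y - 12)/(y^2 - 10*y + 21)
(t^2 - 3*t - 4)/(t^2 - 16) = (t + 1)/(t + 4)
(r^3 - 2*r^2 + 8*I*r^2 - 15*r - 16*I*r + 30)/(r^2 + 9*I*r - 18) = (r^2 + r*(-2 + 5*I) - 10*I)/(r + 6*I)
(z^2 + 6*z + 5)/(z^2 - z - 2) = (z + 5)/(z - 2)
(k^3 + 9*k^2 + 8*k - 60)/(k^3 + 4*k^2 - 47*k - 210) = (k - 2)/(k - 7)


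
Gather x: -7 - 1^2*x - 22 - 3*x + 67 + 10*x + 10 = 6*x + 48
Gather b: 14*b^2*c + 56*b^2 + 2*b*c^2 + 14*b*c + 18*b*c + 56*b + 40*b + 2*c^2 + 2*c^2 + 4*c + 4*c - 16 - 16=b^2*(14*c + 56) + b*(2*c^2 + 32*c + 96) + 4*c^2 + 8*c - 32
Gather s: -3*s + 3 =3 - 3*s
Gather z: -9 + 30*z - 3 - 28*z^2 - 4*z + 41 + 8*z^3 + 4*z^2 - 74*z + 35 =8*z^3 - 24*z^2 - 48*z + 64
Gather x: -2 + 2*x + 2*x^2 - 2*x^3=-2*x^3 + 2*x^2 + 2*x - 2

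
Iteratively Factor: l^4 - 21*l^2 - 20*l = (l - 5)*(l^3 + 5*l^2 + 4*l) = l*(l - 5)*(l^2 + 5*l + 4) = l*(l - 5)*(l + 4)*(l + 1)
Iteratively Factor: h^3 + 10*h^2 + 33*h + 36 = (h + 3)*(h^2 + 7*h + 12) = (h + 3)*(h + 4)*(h + 3)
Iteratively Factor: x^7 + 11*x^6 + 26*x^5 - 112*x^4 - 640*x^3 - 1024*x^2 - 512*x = (x)*(x^6 + 11*x^5 + 26*x^4 - 112*x^3 - 640*x^2 - 1024*x - 512) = x*(x + 2)*(x^5 + 9*x^4 + 8*x^3 - 128*x^2 - 384*x - 256) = x*(x - 4)*(x + 2)*(x^4 + 13*x^3 + 60*x^2 + 112*x + 64) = x*(x - 4)*(x + 2)*(x + 4)*(x^3 + 9*x^2 + 24*x + 16) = x*(x - 4)*(x + 1)*(x + 2)*(x + 4)*(x^2 + 8*x + 16) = x*(x - 4)*(x + 1)*(x + 2)*(x + 4)^2*(x + 4)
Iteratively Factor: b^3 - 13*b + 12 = (b - 1)*(b^2 + b - 12) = (b - 3)*(b - 1)*(b + 4)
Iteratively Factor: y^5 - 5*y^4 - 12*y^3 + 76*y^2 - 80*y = (y + 4)*(y^4 - 9*y^3 + 24*y^2 - 20*y) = y*(y + 4)*(y^3 - 9*y^2 + 24*y - 20) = y*(y - 2)*(y + 4)*(y^2 - 7*y + 10) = y*(y - 2)^2*(y + 4)*(y - 5)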